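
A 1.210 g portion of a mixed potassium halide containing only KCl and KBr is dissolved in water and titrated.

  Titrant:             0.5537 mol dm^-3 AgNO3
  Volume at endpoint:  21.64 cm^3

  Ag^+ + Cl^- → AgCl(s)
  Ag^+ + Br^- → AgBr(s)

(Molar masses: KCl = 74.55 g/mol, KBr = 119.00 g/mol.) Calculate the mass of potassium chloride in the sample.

0.3620 g

n(AgNO3) = 0.02164 × 0.5537 = 0.01198 mol
Let x = n(KCl), y = n(KBr).
Titrant: 1x + 1y = 0.01198;  mass: 74.55x + 119.00y = 1.210
Solving, x = 4.856 × 10^-3 mol, y = 7.126 × 10^-3 mol
mass of KCl = 4.856 × 10^-3 × 74.55 = 0.3620 g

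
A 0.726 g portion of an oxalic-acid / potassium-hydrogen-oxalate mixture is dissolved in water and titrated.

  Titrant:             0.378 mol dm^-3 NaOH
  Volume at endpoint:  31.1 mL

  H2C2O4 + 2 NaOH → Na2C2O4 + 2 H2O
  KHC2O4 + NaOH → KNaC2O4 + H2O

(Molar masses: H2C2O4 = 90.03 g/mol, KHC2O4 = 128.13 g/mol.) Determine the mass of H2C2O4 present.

n(NaOH) = 0.0311 × 0.378 = 0.0118 mol
Let x = n(H2C2O4), y = n(KHC2O4).
Titrant: 2x + 1y = 0.0118;  mass: 90.03x + 128.13y = 0.726
Solving, x = 4.69 × 10^-3 mol, y = 2.37 × 10^-3 mol
mass of H2C2O4 = 4.69 × 10^-3 × 90.03 = 0.423 g

0.423 g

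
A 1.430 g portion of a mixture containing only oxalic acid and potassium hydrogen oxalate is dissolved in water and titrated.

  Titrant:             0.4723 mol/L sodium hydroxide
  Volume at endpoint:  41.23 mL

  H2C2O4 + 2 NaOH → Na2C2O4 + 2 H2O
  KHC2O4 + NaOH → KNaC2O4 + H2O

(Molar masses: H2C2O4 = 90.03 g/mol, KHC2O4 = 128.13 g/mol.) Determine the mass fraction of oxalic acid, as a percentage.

n(NaOH) = 0.04123 × 0.4723 = 0.01947 mol
Let x = n(H2C2O4), y = n(KHC2O4).
Titrant: 2x + 1y = 0.01947;  mass: 90.03x + 128.13y = 1.430
Solving, x = 6.407 × 10^-3 mol, y = 6.659 × 10^-3 mol
mass of H2C2O4 = 6.407 × 10^-3 × 90.03 = 0.5768 g
% H2C2O4 = 0.5768 / 1.430 × 100 = 40.34 %

40.34 %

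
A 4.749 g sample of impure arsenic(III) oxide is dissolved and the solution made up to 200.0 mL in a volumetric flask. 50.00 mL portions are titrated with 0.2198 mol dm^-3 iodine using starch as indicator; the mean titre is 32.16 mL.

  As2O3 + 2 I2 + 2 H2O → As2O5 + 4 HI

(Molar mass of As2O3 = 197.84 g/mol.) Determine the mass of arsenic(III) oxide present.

n(I2) per titration = 0.03216 × 0.2198 = 7.069 × 10^-3 mol
From the 1:2 ratio, n(As2O3) in each aliquot = 1/2 × 7.069 × 10^-3 = 3.534 × 10^-3 mol
n(As2O3) in the whole flask = 3.534 × 10^-3 × 200.0/50.00 = 0.01414 mol
mass of As2O3 = 0.01414 × 197.84 = 2.797 g

2.797 g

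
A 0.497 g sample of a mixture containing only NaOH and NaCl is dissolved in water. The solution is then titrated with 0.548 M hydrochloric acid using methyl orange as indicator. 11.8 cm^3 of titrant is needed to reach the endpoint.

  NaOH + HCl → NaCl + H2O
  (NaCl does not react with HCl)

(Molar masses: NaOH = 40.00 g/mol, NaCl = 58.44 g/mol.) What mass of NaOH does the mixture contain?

0.259 g

n(HCl) = 0.0118 × 0.548 = 6.47 × 10^-3 mol
Let x = n(NaOH), y = n(NaCl).
Titrant: 1x = 6.47 × 10^-3;  mass: 40.00x + 58.44y = 0.497
Solving, x = 6.47 × 10^-3 mol, y = 4.08 × 10^-3 mol
mass of NaOH = 6.47 × 10^-3 × 40.00 = 0.259 g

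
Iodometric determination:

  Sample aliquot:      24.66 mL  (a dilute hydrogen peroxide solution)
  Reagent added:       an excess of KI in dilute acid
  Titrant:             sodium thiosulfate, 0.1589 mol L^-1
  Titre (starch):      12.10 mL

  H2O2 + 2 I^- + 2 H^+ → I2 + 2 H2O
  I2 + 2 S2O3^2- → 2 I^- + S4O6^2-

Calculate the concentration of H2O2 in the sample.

0.03898 mol/L

n(S2O3^2-) = 0.01210 × 0.1589 = 1.923 × 10^-3 mol
n(I2) = n(S2O3^2-)/2 = 9.613 × 10^-4 mol
n(H2O2) in the aliquot = 9.613 × 10^-4 mol (1:1 ratio)
[H2O2] = 9.613 × 10^-4 / 0.02466 = 0.03898 mol/L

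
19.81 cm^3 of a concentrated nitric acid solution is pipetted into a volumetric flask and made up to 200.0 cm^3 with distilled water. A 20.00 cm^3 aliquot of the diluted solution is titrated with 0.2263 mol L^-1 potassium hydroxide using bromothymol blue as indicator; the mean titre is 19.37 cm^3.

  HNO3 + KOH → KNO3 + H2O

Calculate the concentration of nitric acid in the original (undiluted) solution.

2.213 mol/L

n(KOH) = 0.01937 × 0.2263 = 4.383 × 10^-3 mol
n(HNO3) in the aliquot = 4.383 × 10^-3 mol (1:1 ratio)
[HNO3]_dilute = 4.383 × 10^-3 / 0.02000 = 0.2192 mol/L
Dilution factor = 200.0 / 19.81 = 10.10
[HNO3]_stock = 0.2192 × 10.10 = 2.213 mol/L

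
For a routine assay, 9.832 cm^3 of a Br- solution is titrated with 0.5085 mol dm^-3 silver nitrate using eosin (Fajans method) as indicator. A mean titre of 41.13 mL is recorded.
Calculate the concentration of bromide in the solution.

2.127 mol/L

Ag^+ + Br^- → AgBr(s)
n(AgNO3) = 0.04113 L × 0.5085 mol/L = 0.02091 mol
n(Br-) = 0.02091 mol (1:1 mole ratio)
[Br-] = 0.02091 mol / 0.009832 L = 2.127 mol/L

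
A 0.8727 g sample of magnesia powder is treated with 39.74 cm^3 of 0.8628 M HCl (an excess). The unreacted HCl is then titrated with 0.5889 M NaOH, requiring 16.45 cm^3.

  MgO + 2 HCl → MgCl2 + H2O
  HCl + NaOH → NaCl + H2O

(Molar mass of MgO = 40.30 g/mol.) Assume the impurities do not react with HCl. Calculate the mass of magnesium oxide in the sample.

0.4957 g

n(HCl) added = 0.03974 × 0.8628 = 0.03429 mol
n(NaOH) used in back-titration = 0.01645 × 0.5889 = 9.687 × 10^-3 mol
n(HCl) left over = 9.687 × 10^-3 mol (1:1 ratio)
n(HCl) consumed by analyte = 0.03429 − 9.687 × 10^-3 = 0.02460 mol
From the 1:2 ratio, n(MgO) = 1/2 × 0.02460 = 0.01230 mol
mass of MgO = 0.01230 × 40.30 = 0.4957 g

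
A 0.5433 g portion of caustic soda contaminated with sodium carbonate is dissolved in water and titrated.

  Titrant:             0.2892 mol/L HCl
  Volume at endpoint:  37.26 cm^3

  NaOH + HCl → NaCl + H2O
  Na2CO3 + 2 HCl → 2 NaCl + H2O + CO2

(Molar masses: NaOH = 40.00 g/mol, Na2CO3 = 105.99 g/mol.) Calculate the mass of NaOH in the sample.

0.08543 g

n(HCl) = 0.03726 × 0.2892 = 0.01078 mol
Let x = n(NaOH), y = n(Na2CO3).
Titrant: 1x + 2y = 0.01078;  mass: 40.00x + 105.99y = 0.5433
Solving, x = 2.136 × 10^-3 mol, y = 4.320 × 10^-3 mol
mass of NaOH = 2.136 × 10^-3 × 40.00 = 0.08543 g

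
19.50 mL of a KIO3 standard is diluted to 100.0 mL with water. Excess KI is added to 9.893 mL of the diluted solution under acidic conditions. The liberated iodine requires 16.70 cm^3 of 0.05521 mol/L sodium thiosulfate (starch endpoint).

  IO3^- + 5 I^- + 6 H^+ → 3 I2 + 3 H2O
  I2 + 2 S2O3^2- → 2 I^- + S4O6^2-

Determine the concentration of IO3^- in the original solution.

n(S2O3^2-) = 0.01670 × 0.05521 = 9.220 × 10^-4 mol
n(I2) = n(S2O3^2-)/2 = 4.610 × 10^-4 mol
From the 1:3 ratio, n(IO3^-) in the aliquot = 1/3 × 4.610 × 10^-4 = 1.537 × 10^-4 mol
[IO3^-]_dilute = 1.537 × 10^-4 / 0.009893 = 0.01553 mol/L
[IO3^-]_original = 0.01553 × 100.0/19.50 = 0.07966 mol/L

0.07966 mol/L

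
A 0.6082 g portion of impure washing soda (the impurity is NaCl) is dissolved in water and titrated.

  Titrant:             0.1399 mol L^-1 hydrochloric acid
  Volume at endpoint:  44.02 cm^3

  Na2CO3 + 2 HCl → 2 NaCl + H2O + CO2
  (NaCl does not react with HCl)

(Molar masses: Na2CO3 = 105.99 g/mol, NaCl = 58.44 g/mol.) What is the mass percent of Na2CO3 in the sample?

53.66 %

n(HCl) = 0.04402 × 0.1399 = 6.158 × 10^-3 mol
Let x = n(Na2CO3), y = n(NaCl).
Titrant: 2x = 6.158 × 10^-3;  mass: 105.99x + 58.44y = 0.6082
Solving, x = 3.079 × 10^-3 mol, y = 4.823 × 10^-3 mol
mass of Na2CO3 = 3.079 × 10^-3 × 105.99 = 0.3264 g
% Na2CO3 = 0.3264 / 0.6082 × 100 = 53.66 %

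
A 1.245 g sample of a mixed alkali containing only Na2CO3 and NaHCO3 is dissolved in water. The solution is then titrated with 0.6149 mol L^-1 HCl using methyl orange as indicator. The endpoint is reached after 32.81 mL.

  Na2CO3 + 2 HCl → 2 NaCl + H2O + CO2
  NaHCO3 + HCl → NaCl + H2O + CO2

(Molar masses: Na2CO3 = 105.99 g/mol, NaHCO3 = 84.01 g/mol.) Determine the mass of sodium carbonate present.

0.7687 g

n(HCl) = 0.03281 × 0.6149 = 0.02017 mol
Let x = n(Na2CO3), y = n(NaHCO3).
Titrant: 2x + 1y = 0.02017;  mass: 105.99x + 84.01y = 1.245
Solving, x = 7.253 × 10^-3 mol, y = 5.669 × 10^-3 mol
mass of Na2CO3 = 7.253 × 10^-3 × 105.99 = 0.7687 g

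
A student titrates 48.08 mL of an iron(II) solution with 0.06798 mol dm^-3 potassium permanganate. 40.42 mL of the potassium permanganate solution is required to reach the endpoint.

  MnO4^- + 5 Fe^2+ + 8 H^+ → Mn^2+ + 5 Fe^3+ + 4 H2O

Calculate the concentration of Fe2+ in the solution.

n(KMnO4) = 0.04042 L × 0.06798 mol/L = 2.748 × 10^-3 mol
From the 5:1 mole ratio, n(Fe2+) = 5/1 × 2.748 × 10^-3 = 0.01374 mol
[Fe2+] = 0.01374 mol / 0.04808 L = 0.2857 mol/L

0.2857 mol/L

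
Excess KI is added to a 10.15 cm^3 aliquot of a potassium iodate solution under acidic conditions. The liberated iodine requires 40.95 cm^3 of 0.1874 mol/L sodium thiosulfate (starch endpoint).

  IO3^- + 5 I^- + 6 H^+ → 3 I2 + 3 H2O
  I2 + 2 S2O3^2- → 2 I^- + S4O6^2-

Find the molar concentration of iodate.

0.1260 mol/L

n(S2O3^2-) = 0.04095 × 0.1874 = 7.674 × 10^-3 mol
n(I2) = n(S2O3^2-)/2 = 3.837 × 10^-3 mol
From the 1:3 ratio, n(IO3^-) in the aliquot = 1/3 × 3.837 × 10^-3 = 1.279 × 10^-3 mol
[IO3^-] = 1.279 × 10^-3 / 0.01015 = 0.1260 mol/L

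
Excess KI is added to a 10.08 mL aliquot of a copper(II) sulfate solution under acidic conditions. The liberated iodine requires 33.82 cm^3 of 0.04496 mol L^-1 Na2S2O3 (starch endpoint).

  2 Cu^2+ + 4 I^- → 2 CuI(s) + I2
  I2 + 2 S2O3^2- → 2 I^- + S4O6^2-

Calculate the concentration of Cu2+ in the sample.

n(S2O3^2-) = 0.03382 × 0.04496 = 1.521 × 10^-3 mol
n(I2) = n(S2O3^2-)/2 = 7.603 × 10^-4 mol
From the 2:1 ratio, n(Cu2+) in the aliquot = 2/1 × 7.603 × 10^-4 = 1.521 × 10^-3 mol
[Cu2+] = 1.521 × 10^-3 / 0.01008 = 0.1508 mol/L

0.1508 mol/L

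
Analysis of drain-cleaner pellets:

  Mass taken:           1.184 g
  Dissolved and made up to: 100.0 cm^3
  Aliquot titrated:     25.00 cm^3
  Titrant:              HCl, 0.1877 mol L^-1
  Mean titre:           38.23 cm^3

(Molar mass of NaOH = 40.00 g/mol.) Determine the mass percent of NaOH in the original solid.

NaOH + HCl → NaCl + H2O
n(HCl) per titration = 0.03823 × 0.1877 = 7.176 × 10^-3 mol
n(NaOH) in each aliquot = 7.176 × 10^-3 mol (1:1 ratio)
n(NaOH) in the whole flask = 7.176 × 10^-3 × 100.0/25.00 = 0.02870 mol
mass of NaOH = 0.02870 × 40.00 = 1.148 g
% NaOH = 1.148 / 1.184 × 100 = 96.97 %

96.97 %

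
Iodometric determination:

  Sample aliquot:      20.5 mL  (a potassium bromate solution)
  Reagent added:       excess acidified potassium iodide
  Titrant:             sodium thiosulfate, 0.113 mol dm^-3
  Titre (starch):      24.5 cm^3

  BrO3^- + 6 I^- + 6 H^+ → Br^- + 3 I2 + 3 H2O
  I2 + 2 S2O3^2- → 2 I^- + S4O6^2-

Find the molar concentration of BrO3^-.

n(S2O3^2-) = 0.0245 × 0.113 = 2.77 × 10^-3 mol
n(I2) = n(S2O3^2-)/2 = 1.38 × 10^-3 mol
From the 1:3 ratio, n(BrO3^-) in the aliquot = 1/3 × 1.38 × 10^-3 = 4.61 × 10^-4 mol
[BrO3^-] = 4.61 × 10^-4 / 0.0205 = 0.0225 mol/L

0.0225 mol/L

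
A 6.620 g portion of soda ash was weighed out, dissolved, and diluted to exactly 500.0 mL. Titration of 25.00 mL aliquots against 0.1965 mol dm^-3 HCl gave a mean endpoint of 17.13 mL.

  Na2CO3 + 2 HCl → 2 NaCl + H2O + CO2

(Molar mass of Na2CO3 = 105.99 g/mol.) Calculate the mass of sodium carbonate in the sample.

3.568 g

n(HCl) per titration = 0.01713 × 0.1965 = 3.366 × 10^-3 mol
From the 1:2 ratio, n(Na2CO3) in each aliquot = 1/2 × 3.366 × 10^-3 = 1.683 × 10^-3 mol
n(Na2CO3) in the whole flask = 1.683 × 10^-3 × 500.0/25.00 = 0.03366 mol
mass of Na2CO3 = 0.03366 × 105.99 = 3.568 g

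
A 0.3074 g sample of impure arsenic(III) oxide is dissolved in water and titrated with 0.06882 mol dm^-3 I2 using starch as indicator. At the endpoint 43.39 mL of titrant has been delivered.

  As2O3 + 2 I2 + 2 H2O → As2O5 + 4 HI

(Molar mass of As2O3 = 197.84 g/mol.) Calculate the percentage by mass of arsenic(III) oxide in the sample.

96.09 %

n(I2) = 0.04339 L × 0.06882 mol/L = 2.986 × 10^-3 mol
From the 1:2 ratio, n(As2O3) = 1/2 × 2.986 × 10^-3 = 1.493 × 10^-3 mol
mass of As2O3 = 1.493 × 10^-3 × 197.84 g/mol = 0.2954 g
% As2O3 = 0.2954 / 0.3074 × 100 = 96.09 %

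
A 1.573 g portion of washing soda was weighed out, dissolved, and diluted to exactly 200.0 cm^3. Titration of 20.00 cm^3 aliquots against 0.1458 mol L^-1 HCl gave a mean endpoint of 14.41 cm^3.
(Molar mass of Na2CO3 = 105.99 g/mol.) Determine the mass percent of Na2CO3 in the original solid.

70.78 %

Na2CO3 + 2 HCl → 2 NaCl + H2O + CO2
n(HCl) per titration = 0.01441 × 0.1458 = 2.101 × 10^-3 mol
From the 1:2 ratio, n(Na2CO3) in each aliquot = 1/2 × 2.101 × 10^-3 = 1.050 × 10^-3 mol
n(Na2CO3) in the whole flask = 1.050 × 10^-3 × 200.0/20.00 = 0.01050 mol
mass of Na2CO3 = 0.01050 × 105.99 = 1.113 g
% Na2CO3 = 1.113 / 1.573 × 100 = 70.78 %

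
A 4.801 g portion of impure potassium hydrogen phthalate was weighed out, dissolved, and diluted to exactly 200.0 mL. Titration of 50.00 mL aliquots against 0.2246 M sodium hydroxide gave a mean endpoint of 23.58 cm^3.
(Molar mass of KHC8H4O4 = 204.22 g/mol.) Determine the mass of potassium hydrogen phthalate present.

4.326 g

KHC8H4O4 + NaOH → KNaC8H4O4 + H2O
n(NaOH) per titration = 0.02358 × 0.2246 = 5.296 × 10^-3 mol
n(KHC8H4O4) in each aliquot = 5.296 × 10^-3 mol (1:1 ratio)
n(KHC8H4O4) in the whole flask = 5.296 × 10^-3 × 200.0/50.00 = 0.02118 mol
mass of KHC8H4O4 = 0.02118 × 204.22 = 4.326 g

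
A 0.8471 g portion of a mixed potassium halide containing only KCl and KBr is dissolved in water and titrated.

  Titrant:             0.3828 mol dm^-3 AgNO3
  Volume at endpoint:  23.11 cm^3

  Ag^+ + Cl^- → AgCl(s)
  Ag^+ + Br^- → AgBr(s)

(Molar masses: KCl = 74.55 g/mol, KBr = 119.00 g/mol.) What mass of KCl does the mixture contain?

n(AgNO3) = 0.02311 × 0.3828 = 8.847 × 10^-3 mol
Let x = n(KCl), y = n(KBr).
Titrant: 1x + 1y = 8.847 × 10^-3;  mass: 74.55x + 119.00y = 0.8471
Solving, x = 4.626 × 10^-3 mol, y = 4.220 × 10^-3 mol
mass of KCl = 4.626 × 10^-3 × 74.55 = 0.3449 g

0.3449 g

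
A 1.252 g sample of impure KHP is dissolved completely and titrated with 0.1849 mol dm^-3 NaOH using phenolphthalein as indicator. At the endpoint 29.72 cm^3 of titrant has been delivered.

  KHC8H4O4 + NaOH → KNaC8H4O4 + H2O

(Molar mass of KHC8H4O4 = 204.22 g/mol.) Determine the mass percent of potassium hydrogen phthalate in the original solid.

n(NaOH) = 0.02972 L × 0.1849 mol/L = 5.495 × 10^-3 mol
n(KHC8H4O4) = 5.495 × 10^-3 mol (1:1 ratio)
mass of KHC8H4O4 = 5.495 × 10^-3 × 204.22 g/mol = 1.122 g
% KHC8H4O4 = 1.122 / 1.252 × 100 = 89.64 %

89.64 %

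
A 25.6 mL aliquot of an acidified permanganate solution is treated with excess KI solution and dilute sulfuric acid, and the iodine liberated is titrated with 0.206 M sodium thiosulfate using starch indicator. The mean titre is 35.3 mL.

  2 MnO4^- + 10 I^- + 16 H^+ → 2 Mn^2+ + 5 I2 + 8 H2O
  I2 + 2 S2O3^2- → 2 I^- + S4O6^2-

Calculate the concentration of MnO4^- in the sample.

n(S2O3^2-) = 0.0353 × 0.206 = 7.27 × 10^-3 mol
n(I2) = n(S2O3^2-)/2 = 3.64 × 10^-3 mol
From the 2:5 ratio, n(MnO4^-) in the aliquot = 2/5 × 3.64 × 10^-3 = 1.45 × 10^-3 mol
[MnO4^-] = 1.45 × 10^-3 / 0.0256 = 0.0568 mol/L

0.0568 M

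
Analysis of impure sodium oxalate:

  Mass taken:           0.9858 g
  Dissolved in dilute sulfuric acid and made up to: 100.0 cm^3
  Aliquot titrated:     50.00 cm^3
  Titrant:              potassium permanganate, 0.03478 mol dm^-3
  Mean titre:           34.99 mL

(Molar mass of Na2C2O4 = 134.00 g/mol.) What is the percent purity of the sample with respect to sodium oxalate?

82.71 %

2 MnO4^- + 5 C2O4^2- + 16 H^+ → 2 Mn^2+ + 10 CO2 + 8 H2O
n(KMnO4) per titration = 0.03499 × 0.03478 = 1.217 × 10^-3 mol
From the 5:2 ratio, n(Na2C2O4) in each aliquot = 5/2 × 1.217 × 10^-3 = 3.042 × 10^-3 mol
n(Na2C2O4) in the whole flask = 3.042 × 10^-3 × 100.0/50.00 = 6.085 × 10^-3 mol
mass of Na2C2O4 = 6.085 × 10^-3 × 134.00 = 0.8154 g
% Na2C2O4 = 0.8154 / 0.9858 × 100 = 82.71 %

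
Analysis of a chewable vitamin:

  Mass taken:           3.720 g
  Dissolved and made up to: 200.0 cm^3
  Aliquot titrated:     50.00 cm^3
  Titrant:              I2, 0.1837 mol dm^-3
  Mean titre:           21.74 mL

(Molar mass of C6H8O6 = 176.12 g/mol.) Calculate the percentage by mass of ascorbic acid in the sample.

75.63 %

C6H8O6 + I2 → C6H6O6 + 2 HI
n(I2) per titration = 0.02174 × 0.1837 = 3.994 × 10^-3 mol
n(C6H8O6) in each aliquot = 3.994 × 10^-3 mol (1:1 ratio)
n(C6H8O6) in the whole flask = 3.994 × 10^-3 × 200.0/50.00 = 0.01597 mol
mass of C6H8O6 = 0.01597 × 176.12 = 2.813 g
% C6H8O6 = 2.813 / 3.720 × 100 = 75.63 %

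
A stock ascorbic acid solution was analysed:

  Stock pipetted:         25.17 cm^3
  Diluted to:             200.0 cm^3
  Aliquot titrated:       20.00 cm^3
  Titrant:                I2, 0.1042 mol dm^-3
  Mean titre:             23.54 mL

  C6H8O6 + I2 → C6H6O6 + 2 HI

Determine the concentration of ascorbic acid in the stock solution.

n(I2) = 0.02354 × 0.1042 = 2.453 × 10^-3 mol
n(C6H8O6) in the aliquot = 2.453 × 10^-3 mol (1:1 ratio)
[C6H8O6]_dilute = 2.453 × 10^-3 / 0.02000 = 0.1226 mol/L
Dilution factor = 200.0 / 25.17 = 7.946
[C6H8O6]_stock = 0.1226 × 7.946 = 0.9745 mol/L

0.9745 mol/L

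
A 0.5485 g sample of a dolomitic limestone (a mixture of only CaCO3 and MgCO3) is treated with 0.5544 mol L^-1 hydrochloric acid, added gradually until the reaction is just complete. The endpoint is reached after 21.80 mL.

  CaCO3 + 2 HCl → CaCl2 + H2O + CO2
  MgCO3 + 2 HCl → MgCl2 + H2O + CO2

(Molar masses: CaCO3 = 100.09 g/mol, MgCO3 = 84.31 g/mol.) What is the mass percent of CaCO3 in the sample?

45.12 %

n(HCl) = 0.02180 × 0.5544 = 0.01209 mol
Let x = n(CaCO3), y = n(MgCO3).
Titrant: 2x + 2y = 0.01209;  mass: 100.09x + 84.31y = 0.5485
Solving, x = 2.473 × 10^-3 mol, y = 3.570 × 10^-3 mol
mass of CaCO3 = 2.473 × 10^-3 × 100.09 = 0.2475 g
% CaCO3 = 0.2475 / 0.5485 × 100 = 45.12 %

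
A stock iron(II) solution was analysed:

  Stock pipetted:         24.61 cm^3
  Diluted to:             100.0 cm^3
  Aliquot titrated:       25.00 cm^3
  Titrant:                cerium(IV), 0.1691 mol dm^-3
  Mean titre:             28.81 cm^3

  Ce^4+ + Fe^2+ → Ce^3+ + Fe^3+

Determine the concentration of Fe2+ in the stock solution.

n(Ce4+) = 0.02881 × 0.1691 = 4.872 × 10^-3 mol
n(Fe2+) in the aliquot = 4.872 × 10^-3 mol (1:1 ratio)
[Fe2+]_dilute = 4.872 × 10^-3 / 0.02500 = 0.1949 mol/L
Dilution factor = 100.0 / 24.61 = 4.063
[Fe2+]_stock = 0.1949 × 4.063 = 0.7918 mol/L

0.7918 mol/L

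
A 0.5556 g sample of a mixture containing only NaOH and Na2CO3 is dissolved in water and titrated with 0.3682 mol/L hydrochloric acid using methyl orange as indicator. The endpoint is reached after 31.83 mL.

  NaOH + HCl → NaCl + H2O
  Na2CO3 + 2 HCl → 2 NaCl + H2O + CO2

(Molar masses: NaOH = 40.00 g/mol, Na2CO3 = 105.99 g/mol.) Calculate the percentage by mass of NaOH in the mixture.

36.28 %

n(HCl) = 0.03183 × 0.3682 = 0.01172 mol
Let x = n(NaOH), y = n(Na2CO3).
Titrant: 1x + 2y = 0.01172;  mass: 40.00x + 105.99y = 0.5556
Solving, x = 5.040 × 10^-3 mol, y = 3.340 × 10^-3 mol
mass of NaOH = 5.040 × 10^-3 × 40.00 = 0.2016 g
% NaOH = 0.2016 / 0.5556 × 100 = 36.28 %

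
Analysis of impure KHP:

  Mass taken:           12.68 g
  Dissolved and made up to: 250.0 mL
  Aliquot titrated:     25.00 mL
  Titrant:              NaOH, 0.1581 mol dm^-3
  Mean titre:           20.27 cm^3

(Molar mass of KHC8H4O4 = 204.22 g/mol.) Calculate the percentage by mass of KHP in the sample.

51.61 %

KHC8H4O4 + NaOH → KNaC8H4O4 + H2O
n(NaOH) per titration = 0.02027 × 0.1581 = 3.205 × 10^-3 mol
n(KHC8H4O4) in each aliquot = 3.205 × 10^-3 mol (1:1 ratio)
n(KHC8H4O4) in the whole flask = 3.205 × 10^-3 × 250.0/25.00 = 0.03205 mol
mass of KHC8H4O4 = 0.03205 × 204.22 = 6.545 g
% KHC8H4O4 = 6.545 / 12.68 × 100 = 51.61 %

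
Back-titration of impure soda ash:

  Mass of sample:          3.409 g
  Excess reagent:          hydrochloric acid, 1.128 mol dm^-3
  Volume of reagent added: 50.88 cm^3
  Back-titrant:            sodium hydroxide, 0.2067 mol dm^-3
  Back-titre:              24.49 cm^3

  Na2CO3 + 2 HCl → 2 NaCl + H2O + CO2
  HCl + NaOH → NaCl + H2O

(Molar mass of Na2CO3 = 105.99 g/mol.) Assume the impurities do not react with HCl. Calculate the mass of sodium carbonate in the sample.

n(HCl) added = 0.05088 × 1.128 = 0.05739 mol
n(NaOH) used in back-titration = 0.02449 × 0.2067 = 5.062 × 10^-3 mol
n(HCl) left over = 5.062 × 10^-3 mol (1:1 ratio)
n(HCl) consumed by analyte = 0.05739 − 5.062 × 10^-3 = 0.05233 mol
From the 1:2 ratio, n(Na2CO3) = 1/2 × 0.05233 = 0.02617 mol
mass of Na2CO3 = 0.02617 × 105.99 = 2.773 g

2.773 g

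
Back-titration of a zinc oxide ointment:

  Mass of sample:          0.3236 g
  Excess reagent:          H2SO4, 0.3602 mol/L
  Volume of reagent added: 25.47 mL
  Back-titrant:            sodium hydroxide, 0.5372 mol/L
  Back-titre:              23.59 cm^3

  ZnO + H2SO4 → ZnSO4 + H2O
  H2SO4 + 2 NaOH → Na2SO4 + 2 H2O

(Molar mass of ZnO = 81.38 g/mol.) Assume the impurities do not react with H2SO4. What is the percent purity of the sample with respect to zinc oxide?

71.37 %

n(H2SO4) added = 0.02547 × 0.3602 = 9.174 × 10^-3 mol
n(NaOH) used in back-titration = 0.02359 × 0.5372 = 0.01267 mol
From the 1:2 ratio, n(H2SO4) left over = 1/2 × 0.01267 = 6.336 × 10^-3 mol
n(H2SO4) consumed by analyte = 9.174 × 10^-3 − 6.336 × 10^-3 = 2.838 × 10^-3 mol
n(ZnO) = 2.838 × 10^-3 mol (1:1 ratio)
mass of ZnO = 2.838 × 10^-3 × 81.38 = 0.2310 g
% ZnO = 0.2310 / 0.3236 × 100 = 71.37 %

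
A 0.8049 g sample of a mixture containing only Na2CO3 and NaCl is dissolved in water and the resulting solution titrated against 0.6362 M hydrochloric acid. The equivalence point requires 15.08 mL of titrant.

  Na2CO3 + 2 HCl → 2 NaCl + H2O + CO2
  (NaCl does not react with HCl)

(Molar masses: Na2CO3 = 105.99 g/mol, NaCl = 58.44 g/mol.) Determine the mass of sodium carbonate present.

0.5084 g

n(HCl) = 0.01508 × 0.6362 = 9.594 × 10^-3 mol
Let x = n(Na2CO3), y = n(NaCl).
Titrant: 2x = 9.594 × 10^-3;  mass: 105.99x + 58.44y = 0.8049
Solving, x = 4.797 × 10^-3 mol, y = 5.073 × 10^-3 mol
mass of Na2CO3 = 4.797 × 10^-3 × 105.99 = 0.5084 g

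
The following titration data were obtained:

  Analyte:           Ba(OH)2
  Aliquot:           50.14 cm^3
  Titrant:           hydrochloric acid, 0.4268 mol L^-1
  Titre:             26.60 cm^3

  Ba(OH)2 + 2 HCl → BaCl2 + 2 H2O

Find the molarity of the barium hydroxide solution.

0.1132 mol/L

n(HCl) = 0.02660 L × 0.4268 mol/L = 0.01135 mol
From the 1:2 mole ratio, n(Ba(OH)2) = 1/2 × 0.01135 = 5.676 × 10^-3 mol
[Ba(OH)2] = 5.676 × 10^-3 mol / 0.05014 L = 0.1132 mol/L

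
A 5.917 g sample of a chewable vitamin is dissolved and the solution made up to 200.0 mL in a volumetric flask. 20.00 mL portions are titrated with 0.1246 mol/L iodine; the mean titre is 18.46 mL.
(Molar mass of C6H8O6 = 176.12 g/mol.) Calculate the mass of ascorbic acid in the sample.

4.051 g

C6H8O6 + I2 → C6H6O6 + 2 HI
n(I2) per titration = 0.01846 × 0.1246 = 2.300 × 10^-3 mol
n(C6H8O6) in each aliquot = 2.300 × 10^-3 mol (1:1 ratio)
n(C6H8O6) in the whole flask = 2.300 × 10^-3 × 200.0/20.00 = 0.02300 mol
mass of C6H8O6 = 0.02300 × 176.12 = 4.051 g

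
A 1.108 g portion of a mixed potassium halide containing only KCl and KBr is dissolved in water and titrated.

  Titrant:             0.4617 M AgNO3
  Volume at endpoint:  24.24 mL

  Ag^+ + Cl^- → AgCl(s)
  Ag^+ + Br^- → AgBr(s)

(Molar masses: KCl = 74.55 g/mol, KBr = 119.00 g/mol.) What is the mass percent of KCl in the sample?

n(AgNO3) = 0.02424 × 0.4617 = 0.01119 mol
Let x = n(KCl), y = n(KBr).
Titrant: 1x + 1y = 0.01119;  mass: 74.55x + 119.00y = 1.108
Solving, x = 5.035 × 10^-3 mol, y = 6.157 × 10^-3 mol
mass of KCl = 5.035 × 10^-3 × 74.55 = 0.3754 g
% KCl = 0.3754 / 1.108 × 100 = 33.88 %

33.88 %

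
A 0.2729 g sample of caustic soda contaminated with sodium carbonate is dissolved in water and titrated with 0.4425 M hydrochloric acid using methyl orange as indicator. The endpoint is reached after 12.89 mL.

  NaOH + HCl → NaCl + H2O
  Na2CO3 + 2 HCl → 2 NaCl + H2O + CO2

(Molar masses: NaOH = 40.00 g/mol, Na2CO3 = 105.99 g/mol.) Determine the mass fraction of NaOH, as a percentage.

33.13 %

n(HCl) = 0.01289 × 0.4425 = 5.704 × 10^-3 mol
Let x = n(NaOH), y = n(Na2CO3).
Titrant: 1x + 2y = 5.704 × 10^-3;  mass: 40.00x + 105.99y = 0.2729
Solving, x = 2.260 × 10^-3 mol, y = 1.722 × 10^-3 mol
mass of NaOH = 2.260 × 10^-3 × 40.00 = 0.09042 g
% NaOH = 0.09042 / 0.2729 × 100 = 33.13 %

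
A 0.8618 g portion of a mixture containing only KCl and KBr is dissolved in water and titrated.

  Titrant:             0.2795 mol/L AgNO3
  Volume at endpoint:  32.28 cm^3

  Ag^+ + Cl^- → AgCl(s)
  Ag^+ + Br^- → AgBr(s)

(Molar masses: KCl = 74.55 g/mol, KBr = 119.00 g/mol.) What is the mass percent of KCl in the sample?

41.23 %

n(AgNO3) = 0.03228 × 0.2795 = 9.022 × 10^-3 mol
Let x = n(KCl), y = n(KBr).
Titrant: 1x + 1y = 9.022 × 10^-3;  mass: 74.55x + 119.00y = 0.8618
Solving, x = 4.766 × 10^-3 mol, y = 4.256 × 10^-3 mol
mass of KCl = 4.766 × 10^-3 × 74.55 = 0.3553 g
% KCl = 0.3553 / 0.8618 × 100 = 41.23 %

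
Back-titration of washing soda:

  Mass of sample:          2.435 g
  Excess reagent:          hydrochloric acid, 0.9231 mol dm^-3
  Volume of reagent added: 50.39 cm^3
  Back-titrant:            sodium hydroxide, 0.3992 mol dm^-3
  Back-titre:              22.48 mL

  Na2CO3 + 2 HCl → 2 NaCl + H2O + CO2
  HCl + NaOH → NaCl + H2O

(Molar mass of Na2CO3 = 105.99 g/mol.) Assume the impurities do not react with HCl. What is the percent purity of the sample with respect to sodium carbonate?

n(HCl) added = 0.05039 × 0.9231 = 0.04652 mol
n(NaOH) used in back-titration = 0.02248 × 0.3992 = 8.974 × 10^-3 mol
n(HCl) left over = 8.974 × 10^-3 mol (1:1 ratio)
n(HCl) consumed by analyte = 0.04652 − 8.974 × 10^-3 = 0.03754 mol
From the 1:2 ratio, n(Na2CO3) = 1/2 × 0.03754 = 0.01877 mol
mass of Na2CO3 = 0.01877 × 105.99 = 1.989 g
% Na2CO3 = 1.989 / 2.435 × 100 = 81.70 %

81.70 %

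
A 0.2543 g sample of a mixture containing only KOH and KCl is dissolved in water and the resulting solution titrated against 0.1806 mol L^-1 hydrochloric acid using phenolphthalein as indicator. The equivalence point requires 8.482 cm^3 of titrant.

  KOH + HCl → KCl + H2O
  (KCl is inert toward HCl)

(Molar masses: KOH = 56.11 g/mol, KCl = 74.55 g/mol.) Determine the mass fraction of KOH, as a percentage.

n(HCl) = 0.008482 × 0.1806 = 1.532 × 10^-3 mol
Let x = n(KOH), y = n(KCl).
Titrant: 1x = 1.532 × 10^-3;  mass: 56.11x + 74.55y = 0.2543
Solving, x = 1.532 × 10^-3 mol, y = 2.258 × 10^-3 mol
mass of KOH = 1.532 × 10^-3 × 56.11 = 0.08595 g
% KOH = 0.08595 / 0.2543 × 100 = 33.80 %

33.80 %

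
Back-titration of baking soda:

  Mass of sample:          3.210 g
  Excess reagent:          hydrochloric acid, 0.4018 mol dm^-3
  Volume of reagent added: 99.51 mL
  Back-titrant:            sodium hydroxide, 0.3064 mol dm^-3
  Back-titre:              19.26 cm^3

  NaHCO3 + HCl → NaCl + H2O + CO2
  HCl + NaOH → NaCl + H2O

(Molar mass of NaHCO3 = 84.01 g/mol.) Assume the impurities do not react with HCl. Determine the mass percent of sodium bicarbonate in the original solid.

n(HCl) added = 0.09951 × 0.4018 = 0.03998 mol
n(NaOH) used in back-titration = 0.01926 × 0.3064 = 5.901 × 10^-3 mol
n(HCl) left over = 5.901 × 10^-3 mol (1:1 ratio)
n(HCl) consumed by analyte = 0.03998 − 5.901 × 10^-3 = 0.03408 mol
n(NaHCO3) = 0.03408 mol (1:1 ratio)
mass of NaHCO3 = 0.03408 × 84.01 = 2.863 g
% NaHCO3 = 2.863 / 3.210 × 100 = 89.20 %

89.20 %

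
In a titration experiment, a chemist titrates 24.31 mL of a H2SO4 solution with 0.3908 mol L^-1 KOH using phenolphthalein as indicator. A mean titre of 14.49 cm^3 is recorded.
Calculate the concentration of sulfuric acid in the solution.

0.1165 mol/L

H2SO4 + 2 KOH → K2SO4 + 2 H2O
n(KOH) = 0.01449 L × 0.3908 mol/L = 5.663 × 10^-3 mol
From the 1:2 mole ratio, n(H2SO4) = 1/2 × 5.663 × 10^-3 = 2.831 × 10^-3 mol
[H2SO4] = 2.831 × 10^-3 mol / 0.02431 L = 0.1165 mol/L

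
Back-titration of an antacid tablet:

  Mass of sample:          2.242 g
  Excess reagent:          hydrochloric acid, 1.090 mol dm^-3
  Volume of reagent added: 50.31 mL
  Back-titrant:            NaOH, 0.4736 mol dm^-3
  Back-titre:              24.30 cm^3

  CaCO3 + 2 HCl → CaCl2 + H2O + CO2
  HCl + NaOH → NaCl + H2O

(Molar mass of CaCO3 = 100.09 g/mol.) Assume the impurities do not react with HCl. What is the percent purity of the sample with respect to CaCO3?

n(HCl) added = 0.05031 × 1.090 = 0.05484 mol
n(NaOH) used in back-titration = 0.02430 × 0.4736 = 0.01151 mol
n(HCl) left over = 0.01151 mol (1:1 ratio)
n(HCl) consumed by analyte = 0.05484 − 0.01151 = 0.04333 mol
From the 1:2 ratio, n(CaCO3) = 1/2 × 0.04333 = 0.02166 mol
mass of CaCO3 = 0.02166 × 100.09 = 2.168 g
% CaCO3 = 2.168 / 2.242 × 100 = 96.72 %

96.72 %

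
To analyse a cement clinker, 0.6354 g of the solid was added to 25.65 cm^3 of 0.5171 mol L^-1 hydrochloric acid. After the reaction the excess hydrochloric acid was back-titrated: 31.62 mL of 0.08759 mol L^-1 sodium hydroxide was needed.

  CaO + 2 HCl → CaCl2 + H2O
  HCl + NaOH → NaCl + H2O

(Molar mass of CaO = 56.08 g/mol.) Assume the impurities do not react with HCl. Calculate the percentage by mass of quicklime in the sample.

46.31 %

n(HCl) added = 0.02565 × 0.5171 = 0.01326 mol
n(NaOH) used in back-titration = 0.03162 × 0.08759 = 2.770 × 10^-3 mol
n(HCl) left over = 2.770 × 10^-3 mol (1:1 ratio)
n(HCl) consumed by analyte = 0.01326 − 2.770 × 10^-3 = 0.01049 mol
From the 1:2 ratio, n(CaO) = 1/2 × 0.01049 = 5.247 × 10^-3 mol
mass of CaO = 5.247 × 10^-3 × 56.08 = 0.2943 g
% CaO = 0.2943 / 0.6354 × 100 = 46.31 %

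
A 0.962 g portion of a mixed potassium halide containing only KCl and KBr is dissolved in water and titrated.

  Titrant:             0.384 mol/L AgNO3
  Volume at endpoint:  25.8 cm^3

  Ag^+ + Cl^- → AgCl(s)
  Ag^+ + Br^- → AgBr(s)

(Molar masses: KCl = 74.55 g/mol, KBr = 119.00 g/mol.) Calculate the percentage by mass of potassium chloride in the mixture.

n(AgNO3) = 0.0258 × 0.384 = 9.91 × 10^-3 mol
Let x = n(KCl), y = n(KBr).
Titrant: 1x + 1y = 9.91 × 10^-3;  mass: 74.55x + 119.00y = 0.962
Solving, x = 4.88 × 10^-3 mol, y = 5.03 × 10^-3 mol
mass of KCl = 4.88 × 10^-3 × 74.55 = 0.364 g
% KCl = 0.364 / 0.962 × 100 = 37.8 %

37.8 %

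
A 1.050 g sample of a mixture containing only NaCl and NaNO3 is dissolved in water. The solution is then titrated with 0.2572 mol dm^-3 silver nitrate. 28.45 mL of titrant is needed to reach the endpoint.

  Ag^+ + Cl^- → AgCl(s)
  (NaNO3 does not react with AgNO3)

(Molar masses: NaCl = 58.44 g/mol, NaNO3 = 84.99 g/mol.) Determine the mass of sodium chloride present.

n(AgNO3) = 0.02845 × 0.2572 = 7.317 × 10^-3 mol
Let x = n(NaCl), y = n(NaNO3).
Titrant: 1x = 7.317 × 10^-3;  mass: 58.44x + 84.99y = 1.050
Solving, x = 7.317 × 10^-3 mol, y = 7.323 × 10^-3 mol
mass of NaCl = 7.317 × 10^-3 × 58.44 = 0.4276 g

0.4276 g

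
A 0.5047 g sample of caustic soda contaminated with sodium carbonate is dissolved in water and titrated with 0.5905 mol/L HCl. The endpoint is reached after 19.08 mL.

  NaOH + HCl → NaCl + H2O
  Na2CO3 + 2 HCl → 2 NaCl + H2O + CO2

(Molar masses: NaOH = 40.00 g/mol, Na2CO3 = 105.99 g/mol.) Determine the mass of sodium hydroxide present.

n(HCl) = 0.01908 × 0.5905 = 0.01127 mol
Let x = n(NaOH), y = n(Na2CO3).
Titrant: 1x + 2y = 0.01127;  mass: 40.00x + 105.99y = 0.5047
Solving, x = 7.109 × 10^-3 mol, y = 2.079 × 10^-3 mol
mass of NaOH = 7.109 × 10^-3 × 40.00 = 0.2844 g

0.2844 g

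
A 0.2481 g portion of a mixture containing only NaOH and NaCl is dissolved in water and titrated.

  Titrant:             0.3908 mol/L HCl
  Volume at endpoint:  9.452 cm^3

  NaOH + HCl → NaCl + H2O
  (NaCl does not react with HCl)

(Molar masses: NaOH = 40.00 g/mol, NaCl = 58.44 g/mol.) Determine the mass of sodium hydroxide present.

0.1478 g

n(HCl) = 0.009452 × 0.3908 = 3.694 × 10^-3 mol
Let x = n(NaOH), y = n(NaCl).
Titrant: 1x = 3.694 × 10^-3;  mass: 40.00x + 58.44y = 0.2481
Solving, x = 3.694 × 10^-3 mol, y = 1.717 × 10^-3 mol
mass of NaOH = 3.694 × 10^-3 × 40.00 = 0.1478 g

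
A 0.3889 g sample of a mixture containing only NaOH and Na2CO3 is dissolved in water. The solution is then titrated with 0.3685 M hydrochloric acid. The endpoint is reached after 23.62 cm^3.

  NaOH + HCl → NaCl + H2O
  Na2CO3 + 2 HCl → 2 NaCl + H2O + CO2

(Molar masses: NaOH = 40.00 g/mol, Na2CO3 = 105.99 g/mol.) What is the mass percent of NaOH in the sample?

n(HCl) = 0.02362 × 0.3685 = 8.704 × 10^-3 mol
Let x = n(NaOH), y = n(Na2CO3).
Titrant: 1x + 2y = 8.704 × 10^-3;  mass: 40.00x + 105.99y = 0.3889
Solving, x = 5.569 × 10^-3 mol, y = 1.568 × 10^-3 mol
mass of NaOH = 5.569 × 10^-3 × 40.00 = 0.2228 g
% NaOH = 0.2228 / 0.3889 × 100 = 57.28 %

57.28 %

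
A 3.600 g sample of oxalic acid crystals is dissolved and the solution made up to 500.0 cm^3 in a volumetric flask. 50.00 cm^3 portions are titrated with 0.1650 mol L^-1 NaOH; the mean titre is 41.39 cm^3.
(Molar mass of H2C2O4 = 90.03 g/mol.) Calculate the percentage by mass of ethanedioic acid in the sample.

H2C2O4 + 2 NaOH → Na2C2O4 + 2 H2O
n(NaOH) per titration = 0.04139 × 0.1650 = 6.829 × 10^-3 mol
From the 1:2 ratio, n(H2C2O4) in each aliquot = 1/2 × 6.829 × 10^-3 = 3.415 × 10^-3 mol
n(H2C2O4) in the whole flask = 3.415 × 10^-3 × 500.0/50.00 = 0.03415 mol
mass of H2C2O4 = 0.03415 × 90.03 = 3.074 g
% H2C2O4 = 3.074 / 3.600 × 100 = 85.40 %

85.40 %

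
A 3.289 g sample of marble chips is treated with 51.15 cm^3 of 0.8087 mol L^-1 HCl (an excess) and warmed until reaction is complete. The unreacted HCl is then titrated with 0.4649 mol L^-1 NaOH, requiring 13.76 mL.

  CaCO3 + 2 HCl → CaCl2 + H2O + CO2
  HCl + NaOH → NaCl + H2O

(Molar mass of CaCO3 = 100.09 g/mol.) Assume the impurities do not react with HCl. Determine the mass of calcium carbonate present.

n(HCl) added = 0.05115 × 0.8087 = 0.04137 mol
n(NaOH) used in back-titration = 0.01376 × 0.4649 = 6.397 × 10^-3 mol
n(HCl) left over = 6.397 × 10^-3 mol (1:1 ratio)
n(HCl) consumed by analyte = 0.04137 − 6.397 × 10^-3 = 0.03497 mol
From the 1:2 ratio, n(CaCO3) = 1/2 × 0.03497 = 0.01748 mol
mass of CaCO3 = 0.01748 × 100.09 = 1.750 g

1.750 g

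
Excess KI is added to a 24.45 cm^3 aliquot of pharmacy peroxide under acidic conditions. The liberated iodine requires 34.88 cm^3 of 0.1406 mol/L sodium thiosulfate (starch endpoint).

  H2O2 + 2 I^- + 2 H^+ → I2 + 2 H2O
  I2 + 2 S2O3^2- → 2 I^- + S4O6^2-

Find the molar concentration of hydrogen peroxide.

n(S2O3^2-) = 0.03488 × 0.1406 = 4.904 × 10^-3 mol
n(I2) = n(S2O3^2-)/2 = 2.452 × 10^-3 mol
n(H2O2) in the aliquot = 2.452 × 10^-3 mol (1:1 ratio)
[H2O2] = 2.452 × 10^-3 / 0.02445 = 0.1003 mol/L

0.1003 mol/L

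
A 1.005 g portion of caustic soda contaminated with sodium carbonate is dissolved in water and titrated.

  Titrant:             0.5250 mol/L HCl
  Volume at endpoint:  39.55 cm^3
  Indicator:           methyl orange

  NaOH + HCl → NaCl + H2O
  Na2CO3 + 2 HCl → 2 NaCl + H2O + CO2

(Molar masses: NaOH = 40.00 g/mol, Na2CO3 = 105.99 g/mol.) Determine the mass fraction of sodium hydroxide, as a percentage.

n(HCl) = 0.03955 × 0.5250 = 0.02076 mol
Let x = n(NaOH), y = n(Na2CO3).
Titrant: 1x + 2y = 0.02076;  mass: 40.00x + 105.99y = 1.005
Solving, x = 7.339 × 10^-3 mol, y = 6.712 × 10^-3 mol
mass of NaOH = 7.339 × 10^-3 × 40.00 = 0.2936 g
% NaOH = 0.2936 / 1.005 × 100 = 29.21 %

29.21 %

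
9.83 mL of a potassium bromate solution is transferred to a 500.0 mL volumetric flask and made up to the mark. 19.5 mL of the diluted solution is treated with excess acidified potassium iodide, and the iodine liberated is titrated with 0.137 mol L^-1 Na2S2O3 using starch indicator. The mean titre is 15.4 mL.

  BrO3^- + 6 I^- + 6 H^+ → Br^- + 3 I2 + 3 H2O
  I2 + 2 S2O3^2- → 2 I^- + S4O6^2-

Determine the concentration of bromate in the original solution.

0.917 mol/L

n(S2O3^2-) = 0.0154 × 0.137 = 2.11 × 10^-3 mol
n(I2) = n(S2O3^2-)/2 = 1.05 × 10^-3 mol
From the 1:3 ratio, n(BrO3^-) in the aliquot = 1/3 × 1.05 × 10^-3 = 3.52 × 10^-4 mol
[BrO3^-]_dilute = 3.52 × 10^-4 / 0.0195 = 0.0180 mol/L
[BrO3^-]_original = 0.0180 × 500.0/9.83 = 0.917 mol/L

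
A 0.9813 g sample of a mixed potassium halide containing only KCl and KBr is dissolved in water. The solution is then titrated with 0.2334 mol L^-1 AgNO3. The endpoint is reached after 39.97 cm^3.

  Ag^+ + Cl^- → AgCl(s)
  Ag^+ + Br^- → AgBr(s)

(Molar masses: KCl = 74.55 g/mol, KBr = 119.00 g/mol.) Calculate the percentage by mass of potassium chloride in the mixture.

22.02 %

n(AgNO3) = 0.03997 × 0.2334 = 9.329 × 10^-3 mol
Let x = n(KCl), y = n(KBr).
Titrant: 1x + 1y = 9.329 × 10^-3;  mass: 74.55x + 119.00y = 0.9813
Solving, x = 2.899 × 10^-3 mol, y = 6.430 × 10^-3 mol
mass of KCl = 2.899 × 10^-3 × 74.55 = 0.2161 g
% KCl = 0.2161 / 0.9813 × 100 = 22.02 %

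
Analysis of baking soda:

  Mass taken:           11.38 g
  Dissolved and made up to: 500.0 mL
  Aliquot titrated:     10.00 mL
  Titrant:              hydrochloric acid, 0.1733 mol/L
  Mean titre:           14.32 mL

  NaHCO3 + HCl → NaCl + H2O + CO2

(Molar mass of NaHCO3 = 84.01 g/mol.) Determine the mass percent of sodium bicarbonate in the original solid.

91.60 %

n(HCl) per titration = 0.01432 × 0.1733 = 2.482 × 10^-3 mol
n(NaHCO3) in each aliquot = 2.482 × 10^-3 mol (1:1 ratio)
n(NaHCO3) in the whole flask = 2.482 × 10^-3 × 500.0/10.00 = 0.1241 mol
mass of NaHCO3 = 0.1241 × 84.01 = 10.42 g
% NaHCO3 = 10.42 / 11.38 × 100 = 91.60 %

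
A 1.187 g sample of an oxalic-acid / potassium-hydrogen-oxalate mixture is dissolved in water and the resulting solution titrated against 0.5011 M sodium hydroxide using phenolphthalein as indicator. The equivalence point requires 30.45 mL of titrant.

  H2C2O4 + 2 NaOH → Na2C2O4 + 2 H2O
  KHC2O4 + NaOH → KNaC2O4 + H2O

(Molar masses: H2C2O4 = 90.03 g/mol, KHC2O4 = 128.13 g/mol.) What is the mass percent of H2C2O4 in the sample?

35.05 %

n(NaOH) = 0.03045 × 0.5011 = 0.01526 mol
Let x = n(H2C2O4), y = n(KHC2O4).
Titrant: 2x + 1y = 0.01526;  mass: 90.03x + 128.13y = 1.187
Solving, x = 4.621 × 10^-3 mol, y = 6.017 × 10^-3 mol
mass of H2C2O4 = 4.621 × 10^-3 × 90.03 = 0.4160 g
% H2C2O4 = 0.4160 / 1.187 × 100 = 35.05 %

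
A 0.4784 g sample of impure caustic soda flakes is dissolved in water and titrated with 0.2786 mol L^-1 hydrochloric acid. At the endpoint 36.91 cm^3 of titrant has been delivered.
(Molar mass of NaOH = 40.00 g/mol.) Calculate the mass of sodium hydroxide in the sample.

NaOH + HCl → NaCl + H2O
n(HCl) = 0.03691 L × 0.2786 mol/L = 0.01028 mol
n(NaOH) = 0.01028 mol (1:1 ratio)
mass of NaOH = 0.01028 × 40.00 g/mol = 0.4113 g

0.4113 g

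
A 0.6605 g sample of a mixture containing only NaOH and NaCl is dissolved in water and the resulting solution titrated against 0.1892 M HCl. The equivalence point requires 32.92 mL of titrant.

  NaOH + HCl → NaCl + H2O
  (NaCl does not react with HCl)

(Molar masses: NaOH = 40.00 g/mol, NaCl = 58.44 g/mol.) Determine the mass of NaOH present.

0.2491 g

n(HCl) = 0.03292 × 0.1892 = 6.228 × 10^-3 mol
Let x = n(NaOH), y = n(NaCl).
Titrant: 1x = 6.228 × 10^-3;  mass: 40.00x + 58.44y = 0.6605
Solving, x = 6.228 × 10^-3 mol, y = 7.039 × 10^-3 mol
mass of NaOH = 6.228 × 10^-3 × 40.00 = 0.2491 g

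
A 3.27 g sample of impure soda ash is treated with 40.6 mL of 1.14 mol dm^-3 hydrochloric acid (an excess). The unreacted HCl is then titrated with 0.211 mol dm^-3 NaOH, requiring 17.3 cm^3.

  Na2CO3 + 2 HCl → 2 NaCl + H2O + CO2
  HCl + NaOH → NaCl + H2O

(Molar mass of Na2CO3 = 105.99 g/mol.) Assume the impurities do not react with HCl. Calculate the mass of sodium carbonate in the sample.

2.26 g

n(HCl) added = 0.0406 × 1.14 = 0.0463 mol
n(NaOH) used in back-titration = 0.0173 × 0.211 = 3.65 × 10^-3 mol
n(HCl) left over = 3.65 × 10^-3 mol (1:1 ratio)
n(HCl) consumed by analyte = 0.0463 − 3.65 × 10^-3 = 0.0426 mol
From the 1:2 ratio, n(Na2CO3) = 1/2 × 0.0426 = 0.0213 mol
mass of Na2CO3 = 0.0213 × 105.99 = 2.26 g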